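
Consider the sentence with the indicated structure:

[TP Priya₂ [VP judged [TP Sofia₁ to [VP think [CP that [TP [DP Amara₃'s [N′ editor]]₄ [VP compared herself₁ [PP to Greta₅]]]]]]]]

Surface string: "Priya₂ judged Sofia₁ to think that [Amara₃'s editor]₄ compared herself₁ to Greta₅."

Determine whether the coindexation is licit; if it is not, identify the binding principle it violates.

Principle A

The two coindexed NPs are *Sofia₁* and *herself₁*.
*herself₁* is an anaphor. Principle A requires it to be bound within its binding domain — the embedded TP, whose subject is [Amara₃'s editor]₄.
Within that domain it is c-commanded by *[Amara₃'s editor]₄*, which does not share its index.
*Sofia₁* does c-command the anaphor, but from outside its binding domain.
The anaphor is unbound in its domain → Principle A violation.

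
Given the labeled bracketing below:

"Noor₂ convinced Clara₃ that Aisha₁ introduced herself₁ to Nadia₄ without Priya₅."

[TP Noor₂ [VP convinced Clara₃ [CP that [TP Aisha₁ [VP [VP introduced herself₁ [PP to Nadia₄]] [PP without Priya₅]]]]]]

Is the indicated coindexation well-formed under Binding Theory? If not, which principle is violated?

grammatical

The two coindexed NPs are *Aisha₁* and *herself₁*.
*herself₁* is an anaphor; its binding domain is the embedded TP, whose subject is Aisha₁. *Aisha₁* c-commands it within that domain and shares its index, so Principle A is satisfied.
*Aisha₁* is an R-expression; *herself₁* does not c-command it, and no other NP shares its index, so Principle C is satisfied.
All principles are respected.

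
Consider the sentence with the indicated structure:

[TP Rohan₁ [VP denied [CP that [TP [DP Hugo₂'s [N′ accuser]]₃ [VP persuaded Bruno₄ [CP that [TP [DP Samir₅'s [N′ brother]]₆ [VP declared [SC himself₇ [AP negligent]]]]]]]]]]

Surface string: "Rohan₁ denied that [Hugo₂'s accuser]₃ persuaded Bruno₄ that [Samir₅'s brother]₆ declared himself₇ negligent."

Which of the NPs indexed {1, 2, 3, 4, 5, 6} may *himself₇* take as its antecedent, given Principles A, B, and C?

*himself* is an anaphor, so Principle A applies: it must be bound in its binding domain.
Binding domain of *himself₇*: the embedded TP, whose subject is [Samir₅'s brother]₆.
*Rohan₁* c-commands the anaphor but is outside its binding domain → cannot satisfy Principle A.
*Hugo₂* does not c-command the anaphor → cannot bind it.
*[Hugo₂'s accuser]₃* c-commands the anaphor but is outside its binding domain → cannot satisfy Principle A.
*Bruno₄* c-commands the anaphor but is outside its binding domain → cannot satisfy Principle A.
*Samir₅* does not c-command the anaphor → cannot bind it.
*[Samir₅'s brother]₆* c-commands the anaphor within its binding domain → licit binder.

{6}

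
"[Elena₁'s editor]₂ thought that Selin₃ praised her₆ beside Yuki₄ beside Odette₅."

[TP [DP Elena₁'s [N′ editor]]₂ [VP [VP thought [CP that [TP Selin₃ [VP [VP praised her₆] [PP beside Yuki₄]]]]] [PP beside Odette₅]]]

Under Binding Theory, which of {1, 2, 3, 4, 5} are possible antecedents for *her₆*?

*her* is a pronoun, so Principle B applies: it must be free in its binding domain.
Binding domain of *her₆*: the embedded TP, whose subject is Selin₃.
*Elena₁* and the pronoun do not c-command one another → neither Principle B nor Principle C is at stake; coindexation permitted.
*[Elena₁'s editor]₂* c-commands the pronoun but from outside its binding domain, and is not c-commanded by it → coindexation permitted.
*Selin₃* c-commands the pronoun within its binding domain → coindexation would violate Principle B.
*Yuki₄* and the pronoun do not c-command one another → neither Principle B nor Principle C is at stake; coindexation permitted.
*Odette₅* and the pronoun do not c-command one another → neither Principle B nor Principle C is at stake; coindexation permitted.

{1, 2, 4, 5}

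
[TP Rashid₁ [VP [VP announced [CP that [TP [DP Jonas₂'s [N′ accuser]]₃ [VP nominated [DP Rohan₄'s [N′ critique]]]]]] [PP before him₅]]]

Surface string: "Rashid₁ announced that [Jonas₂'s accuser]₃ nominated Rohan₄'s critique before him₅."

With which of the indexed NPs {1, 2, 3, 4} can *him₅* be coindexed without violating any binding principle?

*him* is a pronoun, so Principle B applies: it must be free in its binding domain.
Binding domain of *him₅*: the matrix TP, whose subject is Rashid₁.
*Rashid₁* c-commands the pronoun within its binding domain → coindexation would violate Principle B.
*Jonas₂* and the pronoun do not c-command one another → neither Principle B nor Principle C is at stake; coindexation permitted.
*[Jonas₂'s accuser]₃* and the pronoun do not c-command one another → neither Principle B nor Principle C is at stake; coindexation permitted.
*Rohan₄* and the pronoun do not c-command one another → neither Principle B nor Principle C is at stake; coindexation permitted.

{2, 3, 4}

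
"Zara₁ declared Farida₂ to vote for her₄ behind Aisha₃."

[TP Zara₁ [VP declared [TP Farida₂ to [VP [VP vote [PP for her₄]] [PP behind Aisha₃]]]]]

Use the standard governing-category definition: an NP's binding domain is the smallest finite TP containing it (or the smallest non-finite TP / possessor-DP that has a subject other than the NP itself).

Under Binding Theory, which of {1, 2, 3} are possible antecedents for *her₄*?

{1, 3}

*her* is a pronoun, so Principle B applies: it must be free in its binding domain.
Binding domain of *her₄*: the embedded TP, whose subject is Farida₂.
*Zara₁* c-commands the pronoun but from outside its binding domain, and is not c-commanded by it → coindexation permitted.
*Farida₂* c-commands the pronoun within its binding domain → coindexation would violate Principle B.
*Aisha₃* and the pronoun do not c-command one another → neither Principle B nor Principle C is at stake; coindexation permitted.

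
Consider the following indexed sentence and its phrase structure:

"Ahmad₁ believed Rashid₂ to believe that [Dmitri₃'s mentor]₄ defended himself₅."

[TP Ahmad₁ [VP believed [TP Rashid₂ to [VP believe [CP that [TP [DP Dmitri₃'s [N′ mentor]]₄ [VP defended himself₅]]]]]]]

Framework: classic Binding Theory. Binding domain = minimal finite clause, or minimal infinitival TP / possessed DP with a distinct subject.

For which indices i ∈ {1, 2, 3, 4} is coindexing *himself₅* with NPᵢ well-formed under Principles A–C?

*himself* is an anaphor, so Principle A applies: it must be bound in its binding domain.
Binding domain of *himself₅*: the embedded TP, whose subject is [Dmitri₃'s mentor]₄.
*Ahmad₁* c-commands the anaphor but is outside its binding domain → cannot satisfy Principle A.
*Rashid₂* c-commands the anaphor but is outside its binding domain → cannot satisfy Principle A.
*Dmitri₃* does not c-command the anaphor → cannot bind it.
*[Dmitri₃'s mentor]₄* c-commands the anaphor within its binding domain → licit binder.

{4}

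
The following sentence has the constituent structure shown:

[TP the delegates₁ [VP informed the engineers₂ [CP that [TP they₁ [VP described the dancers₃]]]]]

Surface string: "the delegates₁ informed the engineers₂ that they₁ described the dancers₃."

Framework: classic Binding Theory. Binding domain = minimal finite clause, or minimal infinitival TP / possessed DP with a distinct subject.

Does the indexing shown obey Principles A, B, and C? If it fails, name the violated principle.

The two coindexed NPs are *the delegates₁* and *they₁*.
*they₁* is a pronoun; nothing c-commands it within its binding domain (the embedded TP.), so Principle B holds trivially.
*the delegates₁* is an R-expression; *they₁* does not c-command it, and no other NP shares its index, so Principle C is satisfied.
All principles are respected.

grammatical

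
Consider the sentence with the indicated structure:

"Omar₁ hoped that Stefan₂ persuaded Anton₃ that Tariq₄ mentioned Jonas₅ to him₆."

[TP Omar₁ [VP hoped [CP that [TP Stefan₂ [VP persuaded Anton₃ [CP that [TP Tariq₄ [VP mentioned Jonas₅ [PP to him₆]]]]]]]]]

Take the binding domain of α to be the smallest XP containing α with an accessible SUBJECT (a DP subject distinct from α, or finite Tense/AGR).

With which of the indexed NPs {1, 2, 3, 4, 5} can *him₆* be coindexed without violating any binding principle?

*him* is a pronoun, so Principle B applies: it must be free in its binding domain.
Binding domain of *him₆*: the embedded TP, whose subject is Tariq₄.
*Omar₁* c-commands the pronoun but from outside its binding domain, and is not c-commanded by it → coindexation permitted.
*Stefan₂* c-commands the pronoun but from outside its binding domain, and is not c-commanded by it → coindexation permitted.
*Anton₃* c-commands the pronoun but from outside its binding domain, and is not c-commanded by it → coindexation permitted.
*Tariq₄* c-commands the pronoun within its binding domain → coindexation would violate Principle B.
*Jonas₅* c-commands the pronoun within its binding domain → coindexation would violate Principle B.

{1, 2, 3}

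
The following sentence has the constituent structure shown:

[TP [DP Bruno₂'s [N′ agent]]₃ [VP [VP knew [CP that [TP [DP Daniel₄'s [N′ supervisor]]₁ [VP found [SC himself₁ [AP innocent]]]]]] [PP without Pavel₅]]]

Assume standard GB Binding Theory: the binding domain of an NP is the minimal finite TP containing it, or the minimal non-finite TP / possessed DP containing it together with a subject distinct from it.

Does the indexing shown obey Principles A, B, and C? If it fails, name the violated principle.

grammatical

The two coindexed NPs are *[Daniel₄'s supervisor]₁* and *himself₁*.
*himself₁* is an anaphor; its binding domain is the embedded TP, whose subject is [Daniel₄'s supervisor]₁. *[Daniel₄'s supervisor]₁* c-commands it within that domain and shares its index, so Principle A is satisfied.
*[Daniel₄'s supervisor]₁* is an R-expression; *himself₁* does not c-command it, and no other NP shares its index, so Principle C is satisfied.
All principles are respected.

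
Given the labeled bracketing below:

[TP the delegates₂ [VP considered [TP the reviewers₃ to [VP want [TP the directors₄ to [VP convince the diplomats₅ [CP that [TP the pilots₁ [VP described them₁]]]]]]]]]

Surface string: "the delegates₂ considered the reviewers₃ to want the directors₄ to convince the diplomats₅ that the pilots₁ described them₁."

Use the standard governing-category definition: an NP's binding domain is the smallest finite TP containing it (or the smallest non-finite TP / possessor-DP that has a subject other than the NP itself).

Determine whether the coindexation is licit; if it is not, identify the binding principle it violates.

The two coindexed NPs are *the pilots₁* and *them₁*.
*them₁* is a pronoun. Its binding domain is the embedded TP, whose subject is the pilots₁.
*the pilots₁* c-commands it within that domain and carries the same index.
The pronoun is locally bound → Principle B violation.

Principle B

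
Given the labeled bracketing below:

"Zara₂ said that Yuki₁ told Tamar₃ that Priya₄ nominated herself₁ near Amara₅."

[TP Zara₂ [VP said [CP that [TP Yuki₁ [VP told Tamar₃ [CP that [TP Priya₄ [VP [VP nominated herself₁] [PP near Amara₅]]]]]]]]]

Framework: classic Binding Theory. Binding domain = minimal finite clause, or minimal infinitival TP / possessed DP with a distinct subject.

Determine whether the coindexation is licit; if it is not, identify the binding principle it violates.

Principle A

The two coindexed NPs are *Yuki₁* and *herself₁*.
*herself₁* is an anaphor. Principle A requires it to be bound within its binding domain — the embedded TP, whose subject is Priya₄.
Within that domain it is c-commanded by *Priya₄*, which does not share its index.
*Yuki₁* does c-command the anaphor, but from outside its binding domain.
The anaphor is unbound in its domain → Principle A violation.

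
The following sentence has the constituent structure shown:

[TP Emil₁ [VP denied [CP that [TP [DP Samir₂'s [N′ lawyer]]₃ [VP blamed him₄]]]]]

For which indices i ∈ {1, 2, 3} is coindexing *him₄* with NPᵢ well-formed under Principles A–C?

*him* is a pronoun, so Principle B applies: it must be free in its binding domain.
Binding domain of *him₄*: the embedded TP, whose subject is [Samir₂'s lawyer]₃.
*Emil₁* c-commands the pronoun but from outside its binding domain, and is not c-commanded by it → coindexation permitted.
*Samir₂* and the pronoun do not c-command one another → neither Principle B nor Principle C is at stake; coindexation permitted.
*[Samir₂'s lawyer]₃* c-commands the pronoun within its binding domain → coindexation would violate Principle B.

{1, 2}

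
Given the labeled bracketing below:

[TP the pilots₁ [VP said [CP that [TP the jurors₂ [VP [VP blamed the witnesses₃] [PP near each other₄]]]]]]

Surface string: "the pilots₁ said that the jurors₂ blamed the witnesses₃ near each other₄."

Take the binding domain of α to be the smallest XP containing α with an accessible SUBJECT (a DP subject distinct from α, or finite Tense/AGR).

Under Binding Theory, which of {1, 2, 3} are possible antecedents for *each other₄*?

{2}

*each other* is an anaphor, so Principle A applies: it must be bound in its binding domain.
Binding domain of *each other₄*: the embedded TP, whose subject is the jurors₂.
*the pilots₁* c-commands the anaphor but is outside its binding domain → cannot satisfy Principle A.
*the jurors₂* c-commands the anaphor within its binding domain → licit binder.
*the witnesses₃* does not c-command the anaphor → cannot bind it.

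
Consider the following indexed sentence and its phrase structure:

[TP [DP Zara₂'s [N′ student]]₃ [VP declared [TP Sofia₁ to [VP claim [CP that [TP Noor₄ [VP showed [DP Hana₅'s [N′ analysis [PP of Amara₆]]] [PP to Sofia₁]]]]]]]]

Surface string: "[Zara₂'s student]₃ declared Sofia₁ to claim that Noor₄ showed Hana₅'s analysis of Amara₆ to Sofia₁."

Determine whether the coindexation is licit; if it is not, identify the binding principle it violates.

Principle C

The two coindexed NPs are *Sofia₁* (the lower occurrence) and *Sofia₁* (the higher occurrence).
*Sofia₁* (the lower occurrence) is an R-expression. Principle C requires it to be free everywhere.
*Sofia₁* (the higher occurrence) c-commands it and carries the same index.
The R-expression is bound → Principle C violation.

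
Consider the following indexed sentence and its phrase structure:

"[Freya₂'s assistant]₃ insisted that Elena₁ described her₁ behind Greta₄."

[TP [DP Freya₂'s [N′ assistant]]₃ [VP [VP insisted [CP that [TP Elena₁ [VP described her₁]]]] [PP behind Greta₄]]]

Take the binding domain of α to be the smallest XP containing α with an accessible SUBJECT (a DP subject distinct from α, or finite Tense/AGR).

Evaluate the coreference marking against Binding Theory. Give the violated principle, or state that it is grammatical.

Principle B

The two coindexed NPs are *Elena₁* and *her₁*.
*her₁* is a pronoun. Its binding domain is the embedded TP, whose subject is Elena₁.
*Elena₁* c-commands it within that domain and carries the same index.
The pronoun is locally bound → Principle B violation.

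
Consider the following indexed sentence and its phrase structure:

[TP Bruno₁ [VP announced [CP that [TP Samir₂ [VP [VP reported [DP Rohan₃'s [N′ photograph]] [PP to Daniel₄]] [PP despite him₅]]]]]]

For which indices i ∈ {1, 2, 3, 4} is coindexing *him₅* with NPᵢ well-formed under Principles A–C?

*him* is a pronoun, so Principle B applies: it must be free in its binding domain.
Binding domain of *him₅*: the embedded TP, whose subject is Samir₂.
*Bruno₁* c-commands the pronoun but from outside its binding domain, and is not c-commanded by it → coindexation permitted.
*Samir₂* c-commands the pronoun within its binding domain → coindexation would violate Principle B.
*Rohan₃* and the pronoun do not c-command one another → neither Principle B nor Principle C is at stake; coindexation permitted.
*Daniel₄* and the pronoun do not c-command one another → neither Principle B nor Principle C is at stake; coindexation permitted.

{1, 3, 4}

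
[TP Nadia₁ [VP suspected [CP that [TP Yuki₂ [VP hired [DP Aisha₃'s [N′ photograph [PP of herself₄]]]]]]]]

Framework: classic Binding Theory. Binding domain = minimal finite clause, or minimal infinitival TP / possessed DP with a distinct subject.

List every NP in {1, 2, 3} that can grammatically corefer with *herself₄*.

*herself* is an anaphor, so Principle A applies: it must be bound in its binding domain.
Binding domain of *herself₄*: the possessed DP, whose subject is Aisha₃.
*Nadia₁* c-commands the anaphor but is outside its binding domain → cannot satisfy Principle A.
*Yuki₂* c-commands the anaphor but is outside its binding domain → cannot satisfy Principle A.
*Aisha₃* c-commands the anaphor within its binding domain → licit binder.

{3}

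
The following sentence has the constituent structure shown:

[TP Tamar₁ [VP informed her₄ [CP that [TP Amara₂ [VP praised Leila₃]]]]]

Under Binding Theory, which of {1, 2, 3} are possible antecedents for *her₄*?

none

*her* is a pronoun, so Principle B applies: it must be free in its binding domain.
Binding domain of *her₄*: the matrix TP, whose subject is Tamar₁.
*Tamar₁* c-commands the pronoun within its binding domain → coindexation would violate Principle B.
*Amara₂*: the pronoun c-commands this R-expression → coindexation would violate Principle C on *Amara₂*.
*Leila₃*: the pronoun c-commands this R-expression → coindexation would violate Principle C on *Leila₃*.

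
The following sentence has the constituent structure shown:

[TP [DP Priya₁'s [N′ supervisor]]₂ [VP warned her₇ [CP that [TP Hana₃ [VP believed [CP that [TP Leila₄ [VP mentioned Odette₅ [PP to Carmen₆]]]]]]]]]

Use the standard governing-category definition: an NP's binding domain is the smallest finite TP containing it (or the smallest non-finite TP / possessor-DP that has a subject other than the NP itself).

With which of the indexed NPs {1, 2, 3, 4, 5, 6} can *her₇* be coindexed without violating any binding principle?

*her* is a pronoun, so Principle B applies: it must be free in its binding domain.
Binding domain of *her₇*: the matrix TP, whose subject is [Priya₁'s supervisor]₂.
*Priya₁* and the pronoun do not c-command one another → neither Principle B nor Principle C is at stake; coindexation permitted.
*[Priya₁'s supervisor]₂* c-commands the pronoun within its binding domain → coindexation would violate Principle B.
*Hana₃*: the pronoun c-commands this R-expression → coindexation would violate Principle C on *Hana₃*.
*Leila₄*: the pronoun c-commands this R-expression → coindexation would violate Principle C on *Leila₄*.
*Odette₅*: the pronoun c-commands this R-expression → coindexation would violate Principle C on *Odette₅*.
*Carmen₆*: the pronoun c-commands this R-expression → coindexation would violate Principle C on *Carmen₆*.

{1}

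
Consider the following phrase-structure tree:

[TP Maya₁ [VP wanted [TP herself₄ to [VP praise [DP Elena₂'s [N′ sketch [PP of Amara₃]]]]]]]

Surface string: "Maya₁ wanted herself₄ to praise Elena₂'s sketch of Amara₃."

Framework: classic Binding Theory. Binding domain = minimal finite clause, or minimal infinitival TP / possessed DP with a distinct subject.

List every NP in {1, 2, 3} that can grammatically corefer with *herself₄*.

{1}

*herself* is an anaphor, so Principle A applies: it must be bound in its binding domain.
Binding domain of *herself₄*: the matrix TP, whose subject is Maya₁.
*Maya₁* c-commands the anaphor within its binding domain → licit binder.
*Elena₂* does not c-command the anaphor → cannot bind it.
*Amara₃* does not c-command the anaphor → cannot bind it.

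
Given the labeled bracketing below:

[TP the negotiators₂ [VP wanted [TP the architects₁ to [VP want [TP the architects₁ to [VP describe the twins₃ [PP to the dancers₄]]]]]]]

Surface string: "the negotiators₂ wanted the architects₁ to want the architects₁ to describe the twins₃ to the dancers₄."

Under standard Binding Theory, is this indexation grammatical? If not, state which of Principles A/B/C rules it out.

The two coindexed NPs are *the architects₁* (the lower occurrence) and *the architects₁* (the higher occurrence).
*the architects₁* (the lower occurrence) is an R-expression. Principle C requires it to be free everywhere.
*the architects₁* (the higher occurrence) c-commands it and carries the same index.
The R-expression is bound → Principle C violation.

Principle C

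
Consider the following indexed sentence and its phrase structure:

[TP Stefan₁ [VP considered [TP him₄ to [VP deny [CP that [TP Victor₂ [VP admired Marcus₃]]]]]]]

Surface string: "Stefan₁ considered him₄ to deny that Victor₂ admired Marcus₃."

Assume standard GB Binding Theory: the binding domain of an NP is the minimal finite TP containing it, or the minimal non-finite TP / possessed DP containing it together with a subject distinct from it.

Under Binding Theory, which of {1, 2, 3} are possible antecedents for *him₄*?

none

*him* is a pronoun, so Principle B applies: it must be free in its binding domain.
Binding domain of *him₄*: the matrix TP, whose subject is Stefan₁.
*Stefan₁* c-commands the pronoun within its binding domain → coindexation would violate Principle B.
*Victor₂*: the pronoun c-commands this R-expression → coindexation would violate Principle C on *Victor₂*.
*Marcus₃*: the pronoun c-commands this R-expression → coindexation would violate Principle C on *Marcus₃*.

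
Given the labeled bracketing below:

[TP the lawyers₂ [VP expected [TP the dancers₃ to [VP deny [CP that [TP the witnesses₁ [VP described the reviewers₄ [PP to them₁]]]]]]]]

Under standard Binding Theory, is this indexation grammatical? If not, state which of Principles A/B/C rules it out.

The two coindexed NPs are *the witnesses₁* and *them₁*.
*them₁* is a pronoun. Its binding domain is the embedded TP, whose subject is the witnesses₁.
*the witnesses₁* c-commands it within that domain and carries the same index.
The pronoun is locally bound → Principle B violation.

Principle B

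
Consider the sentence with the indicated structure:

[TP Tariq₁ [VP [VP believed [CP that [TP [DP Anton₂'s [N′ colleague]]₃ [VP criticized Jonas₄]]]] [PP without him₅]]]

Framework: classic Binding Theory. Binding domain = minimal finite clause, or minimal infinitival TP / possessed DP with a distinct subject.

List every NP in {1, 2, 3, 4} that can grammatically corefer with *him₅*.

{2, 3, 4}

*him* is a pronoun, so Principle B applies: it must be free in its binding domain.
Binding domain of *him₅*: the matrix TP, whose subject is Tariq₁.
*Tariq₁* c-commands the pronoun within its binding domain → coindexation would violate Principle B.
*Anton₂* and the pronoun do not c-command one another → neither Principle B nor Principle C is at stake; coindexation permitted.
*[Anton₂'s colleague]₃* and the pronoun do not c-command one another → neither Principle B nor Principle C is at stake; coindexation permitted.
*Jonas₄* and the pronoun do not c-command one another → neither Principle B nor Principle C is at stake; coindexation permitted.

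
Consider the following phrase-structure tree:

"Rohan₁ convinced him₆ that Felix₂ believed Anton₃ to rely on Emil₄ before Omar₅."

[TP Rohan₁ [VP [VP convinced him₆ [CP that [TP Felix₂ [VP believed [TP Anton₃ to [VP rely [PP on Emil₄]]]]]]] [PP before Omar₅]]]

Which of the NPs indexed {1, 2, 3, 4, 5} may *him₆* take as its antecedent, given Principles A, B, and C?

*him* is a pronoun, so Principle B applies: it must be free in its binding domain.
Binding domain of *him₆*: the matrix TP, whose subject is Rohan₁.
*Rohan₁* c-commands the pronoun within its binding domain → coindexation would violate Principle B.
*Felix₂*: the pronoun c-commands this R-expression → coindexation would violate Principle C on *Felix₂*.
*Anton₃*: the pronoun c-commands this R-expression → coindexation would violate Principle C on *Anton₃*.
*Emil₄*: the pronoun c-commands this R-expression → coindexation would violate Principle C on *Emil₄*.
*Omar₅* and the pronoun do not c-command one another → neither Principle B nor Principle C is at stake; coindexation permitted.

{5}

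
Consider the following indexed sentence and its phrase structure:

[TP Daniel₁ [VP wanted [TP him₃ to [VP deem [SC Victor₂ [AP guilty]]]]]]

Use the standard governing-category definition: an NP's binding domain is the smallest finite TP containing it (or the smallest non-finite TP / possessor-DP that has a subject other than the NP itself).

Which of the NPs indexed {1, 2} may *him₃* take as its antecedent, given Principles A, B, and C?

*him* is a pronoun, so Principle B applies: it must be free in its binding domain.
Binding domain of *him₃*: the matrix TP, whose subject is Daniel₁.
*Daniel₁* c-commands the pronoun within its binding domain → coindexation would violate Principle B.
*Victor₂*: the pronoun c-commands this R-expression → coindexation would violate Principle C on *Victor₂*.

none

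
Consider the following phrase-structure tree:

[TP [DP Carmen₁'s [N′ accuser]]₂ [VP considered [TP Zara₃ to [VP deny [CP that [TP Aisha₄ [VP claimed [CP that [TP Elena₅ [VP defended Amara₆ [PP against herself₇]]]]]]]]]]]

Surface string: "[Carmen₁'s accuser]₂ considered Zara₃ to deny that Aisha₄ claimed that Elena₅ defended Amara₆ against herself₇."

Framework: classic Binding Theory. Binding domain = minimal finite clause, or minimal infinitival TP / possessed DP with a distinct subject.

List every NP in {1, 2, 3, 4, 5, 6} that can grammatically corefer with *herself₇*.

*herself* is an anaphor, so Principle A applies: it must be bound in its binding domain.
Binding domain of *herself₇*: the embedded TP, whose subject is Elena₅.
*Carmen₁* does not c-command the anaphor → cannot bind it.
*[Carmen₁'s accuser]₂* c-commands the anaphor but is outside its binding domain → cannot satisfy Principle A.
*Zara₃* c-commands the anaphor but is outside its binding domain → cannot satisfy Principle A.
*Aisha₄* c-commands the anaphor but is outside its binding domain → cannot satisfy Principle A.
*Elena₅* c-commands the anaphor within its binding domain → licit binder.
*Amara₆* c-commands the anaphor within its binding domain → licit binder.

{5, 6}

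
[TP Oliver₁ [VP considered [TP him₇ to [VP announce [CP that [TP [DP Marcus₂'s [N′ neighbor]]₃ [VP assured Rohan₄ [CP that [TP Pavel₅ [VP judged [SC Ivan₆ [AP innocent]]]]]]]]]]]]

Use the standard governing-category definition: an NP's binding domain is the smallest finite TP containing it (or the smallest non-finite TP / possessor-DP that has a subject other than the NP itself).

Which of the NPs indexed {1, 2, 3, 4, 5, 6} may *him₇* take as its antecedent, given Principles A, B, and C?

*him* is a pronoun, so Principle B applies: it must be free in its binding domain.
Binding domain of *him₇*: the matrix TP, whose subject is Oliver₁.
*Oliver₁* c-commands the pronoun within its binding domain → coindexation would violate Principle B.
*Marcus₂*: the pronoun c-commands this R-expression → coindexation would violate Principle C on *Marcus₂*.
*[Marcus₂'s neighbor]₃*: the pronoun c-commands this R-expression → coindexation would violate Principle C on *[Marcus₂'s neighbor]₃*.
*Rohan₄*: the pronoun c-commands this R-expression → coindexation would violate Principle C on *Rohan₄*.
*Pavel₅*: the pronoun c-commands this R-expression → coindexation would violate Principle C on *Pavel₅*.
*Ivan₆*: the pronoun c-commands this R-expression → coindexation would violate Principle C on *Ivan₆*.

none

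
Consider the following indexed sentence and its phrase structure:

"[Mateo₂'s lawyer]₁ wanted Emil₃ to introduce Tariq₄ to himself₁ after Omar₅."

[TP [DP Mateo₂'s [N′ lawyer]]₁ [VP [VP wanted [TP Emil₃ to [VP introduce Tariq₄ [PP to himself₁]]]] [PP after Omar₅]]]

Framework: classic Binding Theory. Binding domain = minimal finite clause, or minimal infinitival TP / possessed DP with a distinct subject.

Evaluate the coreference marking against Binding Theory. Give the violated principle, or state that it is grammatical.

The two coindexed NPs are *[Mateo₂'s lawyer]₁* and *himself₁*.
*himself₁* is an anaphor. Principle A requires it to be bound within its binding domain — the embedded TP, whose subject is Emil₃.
Within that domain it is c-commanded by *Emil₃*, *Tariq₄*, none of which share its index.
*[Mateo₂'s lawyer]₁* does c-command the anaphor, but from outside its binding domain.
The anaphor is unbound in its domain → Principle A violation.

Principle A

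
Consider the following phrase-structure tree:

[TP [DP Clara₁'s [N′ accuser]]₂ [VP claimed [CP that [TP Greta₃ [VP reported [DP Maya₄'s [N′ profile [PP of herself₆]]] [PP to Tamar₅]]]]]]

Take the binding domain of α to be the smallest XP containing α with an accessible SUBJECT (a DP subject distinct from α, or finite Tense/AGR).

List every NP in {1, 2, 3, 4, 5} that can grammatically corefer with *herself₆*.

{4}

*herself* is an anaphor, so Principle A applies: it must be bound in its binding domain.
Binding domain of *herself₆*: the possessed DP, whose subject is Maya₄.
*Clara₁* does not c-command the anaphor → cannot bind it.
*[Clara₁'s accuser]₂* c-commands the anaphor but is outside its binding domain → cannot satisfy Principle A.
*Greta₃* c-commands the anaphor but is outside its binding domain → cannot satisfy Principle A.
*Maya₄* c-commands the anaphor within its binding domain → licit binder.
*Tamar₅* does not c-command the anaphor → cannot bind it.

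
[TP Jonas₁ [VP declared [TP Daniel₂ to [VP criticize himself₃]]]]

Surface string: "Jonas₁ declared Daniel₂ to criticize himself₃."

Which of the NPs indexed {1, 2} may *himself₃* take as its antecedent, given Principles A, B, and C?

{2}

*himself* is an anaphor, so Principle A applies: it must be bound in its binding domain.
Binding domain of *himself₃*: the embedded TP, whose subject is Daniel₂.
*Jonas₁* c-commands the anaphor but is outside its binding domain → cannot satisfy Principle A.
*Daniel₂* c-commands the anaphor within its binding domain → licit binder.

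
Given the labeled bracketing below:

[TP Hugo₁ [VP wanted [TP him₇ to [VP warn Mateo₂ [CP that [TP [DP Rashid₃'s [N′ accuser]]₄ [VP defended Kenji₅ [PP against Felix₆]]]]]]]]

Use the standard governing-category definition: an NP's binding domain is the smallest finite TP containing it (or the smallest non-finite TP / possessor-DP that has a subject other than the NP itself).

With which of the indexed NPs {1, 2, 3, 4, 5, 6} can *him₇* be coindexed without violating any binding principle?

none

*him* is a pronoun, so Principle B applies: it must be free in its binding domain.
Binding domain of *him₇*: the matrix TP, whose subject is Hugo₁.
*Hugo₁* c-commands the pronoun within its binding domain → coindexation would violate Principle B.
*Mateo₂*: the pronoun c-commands this R-expression → coindexation would violate Principle C on *Mateo₂*.
*Rashid₃*: the pronoun c-commands this R-expression → coindexation would violate Principle C on *Rashid₃*.
*[Rashid₃'s accuser]₄*: the pronoun c-commands this R-expression → coindexation would violate Principle C on *[Rashid₃'s accuser]₄*.
*Kenji₅*: the pronoun c-commands this R-expression → coindexation would violate Principle C on *Kenji₅*.
*Felix₆*: the pronoun c-commands this R-expression → coindexation would violate Principle C on *Felix₆*.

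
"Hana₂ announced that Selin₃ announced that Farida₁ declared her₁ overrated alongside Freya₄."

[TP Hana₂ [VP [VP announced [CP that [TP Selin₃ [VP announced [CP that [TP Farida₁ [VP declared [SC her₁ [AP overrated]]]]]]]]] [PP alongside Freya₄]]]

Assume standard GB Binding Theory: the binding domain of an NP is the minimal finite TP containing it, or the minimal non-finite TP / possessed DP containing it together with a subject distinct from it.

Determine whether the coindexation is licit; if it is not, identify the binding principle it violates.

The two coindexed NPs are *Farida₁* and *her₁*.
*her₁* is a pronoun. Its binding domain is the embedded TP, whose subject is Farida₁.
*Farida₁* c-commands it within that domain and carries the same index.
The pronoun is locally bound → Principle B violation.

Principle B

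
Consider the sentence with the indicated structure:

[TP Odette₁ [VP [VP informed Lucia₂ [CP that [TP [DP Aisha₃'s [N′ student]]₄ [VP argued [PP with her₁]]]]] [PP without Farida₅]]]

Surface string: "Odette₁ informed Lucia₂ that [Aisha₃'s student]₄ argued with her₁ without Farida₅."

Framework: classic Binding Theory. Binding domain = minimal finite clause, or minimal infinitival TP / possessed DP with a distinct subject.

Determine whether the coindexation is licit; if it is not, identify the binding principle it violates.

The two coindexed NPs are *Odette₁* and *her₁*.
*her₁* is a pronoun; its binding domain is the embedded TP, whose subject is [Aisha₃'s student]₄. Within that domain it is c-commanded only by *[Aisha₃'s student]₄*, which carries a different index — the pronoun is free locally, so Principle B holds.
*Odette₁* is an R-expression; *her₁* does not c-command it, and no other NP shares its index, so Principle C is satisfied.
All principles are respected.

grammatical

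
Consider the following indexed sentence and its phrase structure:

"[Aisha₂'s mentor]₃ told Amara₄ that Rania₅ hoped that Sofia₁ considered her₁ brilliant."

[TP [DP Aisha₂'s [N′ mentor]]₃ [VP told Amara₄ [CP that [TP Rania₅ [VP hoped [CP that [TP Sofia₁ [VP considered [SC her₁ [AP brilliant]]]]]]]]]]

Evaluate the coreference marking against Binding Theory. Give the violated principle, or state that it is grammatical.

The two coindexed NPs are *Sofia₁* and *her₁*.
*her₁* is a pronoun. Its binding domain is the embedded TP, whose subject is Sofia₁.
*Sofia₁* c-commands it within that domain and carries the same index.
The pronoun is locally bound → Principle B violation.

Principle B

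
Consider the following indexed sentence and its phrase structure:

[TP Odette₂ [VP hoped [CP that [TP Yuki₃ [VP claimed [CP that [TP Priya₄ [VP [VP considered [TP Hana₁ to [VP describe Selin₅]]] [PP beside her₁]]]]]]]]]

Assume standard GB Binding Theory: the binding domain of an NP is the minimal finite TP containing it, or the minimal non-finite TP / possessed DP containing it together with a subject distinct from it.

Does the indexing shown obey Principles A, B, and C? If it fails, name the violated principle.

grammatical

The two coindexed NPs are *Hana₁* and *her₁*.
*her₁* is a pronoun; its binding domain is the embedded TP, whose subject is Priya₄. Within that domain it is c-commanded only by *Priya₄*, which carries a different index — the pronoun is free locally, so Principle B holds.
*Hana₁* is an R-expression; *her₁* does not c-command it, and no other NP shares its index, so Principle C is satisfied.
All principles are respected.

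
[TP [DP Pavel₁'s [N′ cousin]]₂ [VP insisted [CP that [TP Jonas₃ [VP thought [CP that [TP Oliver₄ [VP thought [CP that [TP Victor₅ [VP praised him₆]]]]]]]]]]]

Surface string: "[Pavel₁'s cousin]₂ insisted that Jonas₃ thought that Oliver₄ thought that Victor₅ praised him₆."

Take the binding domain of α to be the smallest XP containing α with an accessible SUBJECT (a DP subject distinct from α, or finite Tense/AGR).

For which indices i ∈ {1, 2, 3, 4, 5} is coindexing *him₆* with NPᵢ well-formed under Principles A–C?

*him* is a pronoun, so Principle B applies: it must be free in its binding domain.
Binding domain of *him₆*: the embedded TP, whose subject is Victor₅.
*Pavel₁* and the pronoun do not c-command one another → neither Principle B nor Principle C is at stake; coindexation permitted.
*[Pavel₁'s cousin]₂* c-commands the pronoun but from outside its binding domain, and is not c-commanded by it → coindexation permitted.
*Jonas₃* c-commands the pronoun but from outside its binding domain, and is not c-commanded by it → coindexation permitted.
*Oliver₄* c-commands the pronoun but from outside its binding domain, and is not c-commanded by it → coindexation permitted.
*Victor₅* c-commands the pronoun within its binding domain → coindexation would violate Principle B.

{1, 2, 3, 4}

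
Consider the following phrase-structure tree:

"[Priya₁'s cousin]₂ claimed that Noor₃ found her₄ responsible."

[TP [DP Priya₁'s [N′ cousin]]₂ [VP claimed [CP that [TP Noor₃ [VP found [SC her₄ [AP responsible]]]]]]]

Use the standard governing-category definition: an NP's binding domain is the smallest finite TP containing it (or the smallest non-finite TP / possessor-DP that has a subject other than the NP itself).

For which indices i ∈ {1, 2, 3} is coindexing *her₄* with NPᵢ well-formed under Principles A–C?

{1, 2}

*her* is a pronoun, so Principle B applies: it must be free in its binding domain.
Binding domain of *her₄*: the embedded TP, whose subject is Noor₃.
*Priya₁* and the pronoun do not c-command one another → neither Principle B nor Principle C is at stake; coindexation permitted.
*[Priya₁'s cousin]₂* c-commands the pronoun but from outside its binding domain, and is not c-commanded by it → coindexation permitted.
*Noor₃* c-commands the pronoun within its binding domain → coindexation would violate Principle B.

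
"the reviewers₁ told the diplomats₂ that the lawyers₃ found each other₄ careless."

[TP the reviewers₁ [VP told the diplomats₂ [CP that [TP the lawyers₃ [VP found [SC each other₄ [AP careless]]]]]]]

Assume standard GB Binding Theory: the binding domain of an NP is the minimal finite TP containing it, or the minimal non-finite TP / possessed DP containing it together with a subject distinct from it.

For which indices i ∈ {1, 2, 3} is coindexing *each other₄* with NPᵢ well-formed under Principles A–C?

*each other* is an anaphor, so Principle A applies: it must be bound in its binding domain.
Binding domain of *each other₄*: the embedded TP, whose subject is the lawyers₃.
*the reviewers₁* c-commands the anaphor but is outside its binding domain → cannot satisfy Principle A.
*the diplomats₂* c-commands the anaphor but is outside its binding domain → cannot satisfy Principle A.
*the lawyers₃* c-commands the anaphor within its binding domain → licit binder.

{3}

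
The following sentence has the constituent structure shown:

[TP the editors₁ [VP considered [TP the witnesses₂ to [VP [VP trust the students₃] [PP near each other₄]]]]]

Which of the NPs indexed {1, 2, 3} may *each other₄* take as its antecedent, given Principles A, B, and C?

*each other* is an anaphor, so Principle A applies: it must be bound in its binding domain.
Binding domain of *each other₄*: the embedded TP, whose subject is the witnesses₂.
*the editors₁* c-commands the anaphor but is outside its binding domain → cannot satisfy Principle A.
*the witnesses₂* c-commands the anaphor within its binding domain → licit binder.
*the students₃* does not c-command the anaphor → cannot bind it.

{2}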